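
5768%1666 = 770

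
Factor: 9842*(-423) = -1*2^1*3^2*7^1*19^1*37^1*47^1 = -4163166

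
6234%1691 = 1161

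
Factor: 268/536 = 2^(-1) = 1/2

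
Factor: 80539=43^1 * 1873^1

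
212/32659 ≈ 0.00649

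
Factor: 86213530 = 2^1*5^1*13^1*631^1*1051^1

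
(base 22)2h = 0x3d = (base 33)1s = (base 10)61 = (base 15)41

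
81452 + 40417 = 121869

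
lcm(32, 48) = 96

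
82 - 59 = 23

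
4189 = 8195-4006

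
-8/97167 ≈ -0.0000823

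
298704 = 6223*48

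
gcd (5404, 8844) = 4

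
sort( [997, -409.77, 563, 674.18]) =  [-409.77, 563, 674.18, 997]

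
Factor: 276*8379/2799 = 2^2*3^1*7^2*19^1*23^1*311^(-1) = 256956/311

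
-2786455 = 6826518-9612973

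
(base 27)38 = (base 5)324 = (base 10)89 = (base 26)3b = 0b1011001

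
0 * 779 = 0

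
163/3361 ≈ 0.0485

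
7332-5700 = 1632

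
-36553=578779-615332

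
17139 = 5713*3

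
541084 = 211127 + 329957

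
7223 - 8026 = -803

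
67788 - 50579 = 17209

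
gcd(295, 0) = 295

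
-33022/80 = -412 - 31/40 ≈ -412.78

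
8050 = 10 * 805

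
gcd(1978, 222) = 2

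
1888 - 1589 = 299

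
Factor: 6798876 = 2^2*3^1*7^1*29^1*2791^1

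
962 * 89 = 85618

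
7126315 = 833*8555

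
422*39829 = 16807838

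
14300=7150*2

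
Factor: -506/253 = -1*2^1 = -2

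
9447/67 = 141 = 141.00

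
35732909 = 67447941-31715032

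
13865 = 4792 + 9073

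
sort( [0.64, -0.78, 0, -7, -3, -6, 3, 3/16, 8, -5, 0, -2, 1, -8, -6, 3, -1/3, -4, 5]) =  [-8, -7, -6, -6, -5, -4, -3, -2, -0.78, -1/3, 0, 0, 3/16, 0.64, 1, 3, 3, 5, 8]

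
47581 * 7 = 333067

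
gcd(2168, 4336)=2168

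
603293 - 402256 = 201037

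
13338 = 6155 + 7183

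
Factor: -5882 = -1*2^1*17^1*173^1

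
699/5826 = 233/1942 ≈ 0.120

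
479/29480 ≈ 0.0162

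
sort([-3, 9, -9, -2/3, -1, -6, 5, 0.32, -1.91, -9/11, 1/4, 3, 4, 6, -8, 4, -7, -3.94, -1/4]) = [-9, -8, -7, -6, -3.94, -3, -1.91, -1, -9/11, -2/3, -1/4, 1/4, 0.32, 3, 4, 4, 5, 6, 9]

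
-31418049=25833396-57251445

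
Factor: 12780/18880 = 2^(-4)*3^2*59^(-1)*71^1 = 639/944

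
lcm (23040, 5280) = 253440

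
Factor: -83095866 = -1 * 2^1 * 3^2 * 7^3 * 43^1 * 313^1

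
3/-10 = -0.30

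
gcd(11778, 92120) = 2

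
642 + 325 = 967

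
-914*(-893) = 816202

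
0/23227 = 0 = 0.00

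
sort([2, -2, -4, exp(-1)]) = [-4, -2, exp(-1), 2]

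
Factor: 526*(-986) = -1*2^2*17^1*29^1*263^1 = -518636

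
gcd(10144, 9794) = 2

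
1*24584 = 24584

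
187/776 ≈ 0.241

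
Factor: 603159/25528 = 2^(-3)*3^1*107^1*1879^1*3191^(-1)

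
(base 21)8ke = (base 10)3962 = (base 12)2362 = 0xf7a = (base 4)331322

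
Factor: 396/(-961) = -1*2^2*3^2*11^1*31^(-2) 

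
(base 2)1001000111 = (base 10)583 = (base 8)1107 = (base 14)2d9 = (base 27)lg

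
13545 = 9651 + 3894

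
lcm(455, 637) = 3185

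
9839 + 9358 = 19197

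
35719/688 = 51 + 631/688 ≈ 51.92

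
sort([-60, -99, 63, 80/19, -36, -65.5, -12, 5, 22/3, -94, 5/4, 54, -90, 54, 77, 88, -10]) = [-99, -94, -90, -65.5, -60, -36, -12, -10, 5/4, 80/19, 5, 22/3, 54, 54, 63, 77, 88]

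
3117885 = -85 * (-36681)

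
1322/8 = 661/4 = 165.25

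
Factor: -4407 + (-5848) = -1*5^1*7^1*293^1 = -10255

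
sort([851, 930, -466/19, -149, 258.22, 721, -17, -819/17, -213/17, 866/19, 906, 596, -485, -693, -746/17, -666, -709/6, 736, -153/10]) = [-693, -666, -485, -149, -709/6, -819/17, -746/17, -466/19, -17, -153/10, -213/17, 866/19, 258.22, 596, 721, 736, 851, 906, 930]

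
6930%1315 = 355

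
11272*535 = 6030520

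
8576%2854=14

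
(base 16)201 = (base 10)513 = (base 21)139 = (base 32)g1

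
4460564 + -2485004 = 1975560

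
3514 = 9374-5860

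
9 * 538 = 4842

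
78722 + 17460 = 96182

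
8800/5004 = 2200/1251 ≈ 1.76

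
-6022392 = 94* (-64068) 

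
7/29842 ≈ 0.000235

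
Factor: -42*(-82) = 2^2*3^1*7^1*41^1 = 3444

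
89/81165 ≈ 0.00110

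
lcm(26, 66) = 858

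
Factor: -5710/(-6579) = 2^1*3^(-2)*5^1*17^(-1)*43^(-1)*571^1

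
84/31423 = 12/4489 ≈ 0.00267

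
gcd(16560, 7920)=720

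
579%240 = 99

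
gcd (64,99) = 1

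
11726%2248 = 486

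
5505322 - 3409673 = 2095649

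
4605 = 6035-1430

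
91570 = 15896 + 75674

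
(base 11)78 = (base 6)221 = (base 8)125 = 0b1010101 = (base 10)85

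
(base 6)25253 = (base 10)3777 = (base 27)54o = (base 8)7301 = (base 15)11bc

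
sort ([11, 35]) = [11, 35]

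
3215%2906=309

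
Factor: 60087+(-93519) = -1*2^3*3^1*7^1*199^1 = -33432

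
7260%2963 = 1334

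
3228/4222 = 1614/2111 ≈ 0.765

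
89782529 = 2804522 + 86978007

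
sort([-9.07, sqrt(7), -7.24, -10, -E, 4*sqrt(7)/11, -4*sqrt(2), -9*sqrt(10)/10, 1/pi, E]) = [-10, -9.07, -7.24, -4*sqrt(2), -9*sqrt(10)/10, -E, 1/pi, 4*sqrt(7)/11, sqrt(7), E]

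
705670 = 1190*593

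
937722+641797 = 1579519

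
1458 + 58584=60042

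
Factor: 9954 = 2^1 * 3^2 * 7^1 * 79^1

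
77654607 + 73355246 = 151009853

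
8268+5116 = 13384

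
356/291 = 1 + 65/291 ≈ 1.22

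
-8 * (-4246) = 33968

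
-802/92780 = -401/46390 ≈ -0.00864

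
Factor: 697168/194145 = 2^4*3^(-1)*5^(-1)*7^(-1)*43^(-2)*43573^1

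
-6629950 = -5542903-1087047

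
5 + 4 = 9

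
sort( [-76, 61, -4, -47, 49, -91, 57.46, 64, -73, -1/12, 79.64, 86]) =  [-91, -76, -73, -47, -4, -1/12, 49, 57.46, 61, 64, 79.64, 86]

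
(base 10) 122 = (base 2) 1111010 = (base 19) 68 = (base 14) 8a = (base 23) 57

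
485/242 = 2 + 1/242≈2.00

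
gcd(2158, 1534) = 26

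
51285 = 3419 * 15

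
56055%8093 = 7497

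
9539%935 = 189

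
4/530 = 2/265≈0.00755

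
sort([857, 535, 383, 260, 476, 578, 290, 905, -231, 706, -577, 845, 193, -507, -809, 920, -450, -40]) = [-809, -577, -507, -450, -231, -40, 193, 260, 290, 383, 476, 535, 578, 706, 845, 857, 905, 920]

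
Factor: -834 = -1*2^1*3^1*139^1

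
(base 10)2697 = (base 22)5cd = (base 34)2bb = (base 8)5211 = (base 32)2k9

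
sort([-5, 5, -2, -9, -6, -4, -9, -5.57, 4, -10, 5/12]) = [-10, -9, -9, -6, -5.57, -5, -4, -2, 5/12, 4, 5]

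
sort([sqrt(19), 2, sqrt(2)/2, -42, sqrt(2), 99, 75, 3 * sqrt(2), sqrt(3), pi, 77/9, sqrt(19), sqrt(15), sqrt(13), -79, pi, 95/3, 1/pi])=[-79, -42, 1/pi, sqrt(2)/2, sqrt(2), sqrt(3), 2, pi, pi, sqrt(13), sqrt(15), 3 * sqrt(2), sqrt(19), sqrt(19), 77/9, 95/3, 75, 99]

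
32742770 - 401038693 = -368295923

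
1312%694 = 618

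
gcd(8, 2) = 2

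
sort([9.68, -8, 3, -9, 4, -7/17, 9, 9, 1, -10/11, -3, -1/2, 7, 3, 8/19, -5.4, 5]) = [-9, -8, -5.4, -3, -10/11, -1/2, -7/17, 8/19, 1, 3, 3, 4, 5, 7, 9, 9, 9.68]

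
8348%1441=1143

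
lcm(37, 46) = 1702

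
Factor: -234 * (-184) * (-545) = -1 * 2^4 * 3^2 * 5^1 * 13^1 * 23^1 * 109^1 = -23465520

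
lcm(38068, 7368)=228408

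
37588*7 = 263116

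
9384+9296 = 18680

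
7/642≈0.0109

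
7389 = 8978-1589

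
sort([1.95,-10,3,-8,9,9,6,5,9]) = [-10,-8,1.95,3,5,6,9,9,9]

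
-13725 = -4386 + -9339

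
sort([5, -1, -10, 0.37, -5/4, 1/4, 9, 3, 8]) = [-10, -5/4, -1, 1/4, 0.37, 3, 5, 8, 9]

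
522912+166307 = 689219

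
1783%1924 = 1783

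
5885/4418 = 1 + 1467/4418 ≈ 1.33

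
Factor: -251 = -1*251^1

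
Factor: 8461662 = 2^1 * 3^1 * 11^1 * 41^1 * 53^1 * 59^1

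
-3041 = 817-3858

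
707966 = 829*854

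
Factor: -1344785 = -1*5^1*13^1*17^1*1217^1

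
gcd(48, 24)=24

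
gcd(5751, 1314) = 9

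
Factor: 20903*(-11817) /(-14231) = 3^2*7^(-1)*13^1*19^(-1)*101^1*107^(-1)*20903^1 = 247010751/14231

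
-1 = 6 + -7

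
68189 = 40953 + 27236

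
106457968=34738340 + 71719628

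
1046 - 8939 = -7893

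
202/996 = 101/498 ≈ 0.203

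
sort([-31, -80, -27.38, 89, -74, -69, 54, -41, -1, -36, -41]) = [-80, -74, -69, -41, -41, -36, -31, -27.38, -1, 54, 89]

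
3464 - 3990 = -526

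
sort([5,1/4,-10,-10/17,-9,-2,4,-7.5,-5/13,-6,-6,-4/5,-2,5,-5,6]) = [-10,-9,-7.5,-6,-6,-5,-2,-2,-4/5,-10/17,-5/13,1/4,4,5,5,6]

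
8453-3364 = 5089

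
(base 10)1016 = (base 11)844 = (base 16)3f8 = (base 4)33320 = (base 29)161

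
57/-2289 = -19/763≈-0.0249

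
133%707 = 133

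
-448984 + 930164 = 481180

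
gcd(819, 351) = 117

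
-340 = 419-759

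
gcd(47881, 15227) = 1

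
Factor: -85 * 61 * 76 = -1 * 2^2 * 5^1 * 17^1 * 19^1 * 61^1 = -394060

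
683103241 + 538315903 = 1221419144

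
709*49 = 34741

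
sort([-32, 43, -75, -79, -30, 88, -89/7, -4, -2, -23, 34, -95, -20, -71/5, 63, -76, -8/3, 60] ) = [-95, -79, -76, -75, -32, -30, -23, -20, -71/5, -89/7, -4, -8/3, -2, 34, 43, 60, 63, 88] 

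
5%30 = 5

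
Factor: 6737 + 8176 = 3^2 * 1657^1 = 14913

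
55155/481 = 114 + 321/481 ≈ 114.67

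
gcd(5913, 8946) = 9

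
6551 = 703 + 5848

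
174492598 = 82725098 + 91767500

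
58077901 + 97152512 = 155230413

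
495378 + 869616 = 1364994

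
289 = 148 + 141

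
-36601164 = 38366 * (-954)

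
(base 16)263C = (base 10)9788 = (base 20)1498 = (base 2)10011000111100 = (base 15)2D78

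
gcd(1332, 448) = 4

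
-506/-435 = 1 + 71/435 ≈ 1.16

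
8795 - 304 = 8491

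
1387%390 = 217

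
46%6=4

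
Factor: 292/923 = 2^2*13^(-1)*71^(-1)*73^1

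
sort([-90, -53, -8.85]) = [-90, -53, -8.85]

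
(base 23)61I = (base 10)3215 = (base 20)80F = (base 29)3NP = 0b110010001111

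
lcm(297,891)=891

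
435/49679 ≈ 0.00876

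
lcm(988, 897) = 68172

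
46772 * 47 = 2198284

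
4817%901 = 312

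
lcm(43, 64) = 2752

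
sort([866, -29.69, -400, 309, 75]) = [-400, -29.69, 75, 309, 866]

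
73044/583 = 125 + 169/583≈125.29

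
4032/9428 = 1008/2357 ≈ 0.428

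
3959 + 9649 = 13608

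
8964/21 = 2988/7 ≈ 426.86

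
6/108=1/18 ≈ 0.0556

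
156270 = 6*26045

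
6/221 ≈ 0.0271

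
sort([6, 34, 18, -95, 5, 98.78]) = [-95, 5, 6, 18, 34, 98.78]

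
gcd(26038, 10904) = 94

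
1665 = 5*333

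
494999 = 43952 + 451047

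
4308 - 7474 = -3166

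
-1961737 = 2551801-4513538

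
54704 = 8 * 6838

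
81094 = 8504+72590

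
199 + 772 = 971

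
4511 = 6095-1584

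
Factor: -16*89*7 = -1*2^4*7^1*89^1 = -9968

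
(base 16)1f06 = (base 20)jh2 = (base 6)100434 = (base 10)7942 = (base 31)886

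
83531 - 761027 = -677496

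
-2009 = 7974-9983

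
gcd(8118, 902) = 902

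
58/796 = 29/398 ≈ 0.0729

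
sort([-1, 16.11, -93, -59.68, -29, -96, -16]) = [-96, -93, -59.68, -29, -16, -1, 16.11]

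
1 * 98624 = 98624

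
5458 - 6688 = -1230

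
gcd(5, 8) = 1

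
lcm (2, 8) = 8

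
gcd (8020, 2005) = 2005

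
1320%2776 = 1320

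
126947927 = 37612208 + 89335719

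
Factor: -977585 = -1 * 5^1 * 7^1 * 17^1 * 31^1 * 53^1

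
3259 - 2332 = 927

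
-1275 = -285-990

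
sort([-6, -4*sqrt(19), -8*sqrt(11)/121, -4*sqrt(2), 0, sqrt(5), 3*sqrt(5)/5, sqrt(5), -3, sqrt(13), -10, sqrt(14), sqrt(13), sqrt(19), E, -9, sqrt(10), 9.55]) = [-4*sqrt(19), -10, -9, -6, -4*sqrt(2), -3, -8*sqrt(11)/121, 0, 3*sqrt(5)/5, sqrt(5), sqrt(5), E, sqrt(10), sqrt(13), sqrt(13), sqrt(14), sqrt(19), 9.55]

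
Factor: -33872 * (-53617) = 2^4 * 29^1 * 73^1 * 53617^1 = 1816115024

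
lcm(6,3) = 6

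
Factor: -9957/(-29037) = 3319^1 * 9679^(-1) = 3319/9679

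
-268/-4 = 67 = 67.00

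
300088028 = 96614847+203473181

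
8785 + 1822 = 10607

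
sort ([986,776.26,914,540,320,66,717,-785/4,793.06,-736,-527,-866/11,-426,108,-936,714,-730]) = [-936,-736,-730,-527,-426,-785/4,-866/11,66,108,320,540,714,717,776.26,793.06,914,986]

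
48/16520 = 6/2065≈0.00291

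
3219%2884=335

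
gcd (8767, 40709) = 1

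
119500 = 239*500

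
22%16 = 6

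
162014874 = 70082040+91932834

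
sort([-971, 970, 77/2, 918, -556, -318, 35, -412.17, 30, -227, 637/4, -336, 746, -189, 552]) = [-971, -556, -412.17, -336, -318, -227, -189, 30, 35, 77/2, 637/4, 552, 746, 918, 970]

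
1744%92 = 88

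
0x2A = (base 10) 42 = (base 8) 52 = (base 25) 1H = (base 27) 1F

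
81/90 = 9/10 = 0.90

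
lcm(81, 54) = 162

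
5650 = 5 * 1130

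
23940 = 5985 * 4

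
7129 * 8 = 57032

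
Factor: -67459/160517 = -1 * 419^1 * 997^(-1) = -419/997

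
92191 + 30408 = 122599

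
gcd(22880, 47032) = 8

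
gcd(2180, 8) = 4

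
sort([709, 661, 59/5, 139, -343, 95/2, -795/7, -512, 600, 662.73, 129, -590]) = [-590, -512, -343, -795/7, 59/5, 95/2, 129, 139, 600, 661, 662.73, 709]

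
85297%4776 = 4105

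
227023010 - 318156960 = -91133950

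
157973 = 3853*41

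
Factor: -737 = -1 * 11^1 * 67^1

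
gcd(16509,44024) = 5503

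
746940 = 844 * 885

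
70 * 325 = 22750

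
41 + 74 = 115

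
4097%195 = 2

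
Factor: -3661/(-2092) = 2^(-2) * 7^1 = 7/4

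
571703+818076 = 1389779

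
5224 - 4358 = 866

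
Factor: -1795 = -1*5^1*359^1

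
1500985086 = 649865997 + 851119089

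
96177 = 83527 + 12650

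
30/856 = 15/428 ≈ 0.0350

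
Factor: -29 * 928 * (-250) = 2^6 * 5^3 * 29^2 = 6728000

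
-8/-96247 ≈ 0.0000831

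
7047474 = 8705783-1658309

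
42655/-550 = -8531/110 ≈ -77.55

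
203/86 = 2 + 31/86 ≈ 2.36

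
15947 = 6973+8974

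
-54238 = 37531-91769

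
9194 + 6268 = 15462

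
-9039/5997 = -3013/1999 ≈ -1.51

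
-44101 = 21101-65202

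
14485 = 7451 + 7034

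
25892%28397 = 25892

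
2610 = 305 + 2305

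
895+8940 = 9835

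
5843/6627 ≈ 0.882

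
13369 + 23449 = 36818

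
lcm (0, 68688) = 0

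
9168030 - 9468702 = -300672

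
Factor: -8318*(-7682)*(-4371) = -1*2^2*3^1*23^1*31^1*47^1*167^1*4159^1 = -279301986996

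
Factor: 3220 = 2^2*5^1*7^1*23^1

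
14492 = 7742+6750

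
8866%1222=312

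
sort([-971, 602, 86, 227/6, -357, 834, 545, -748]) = [-971, -748, -357, 227/6, 86, 545, 602, 834]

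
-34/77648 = -17/38824 ≈ -0.000438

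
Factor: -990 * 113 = -1 * 2^1 * 3^2 * 5^1 * 11^1 * 113^1 = -111870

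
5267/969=5 + 422/969 ≈ 5.44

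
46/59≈0.780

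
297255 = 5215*57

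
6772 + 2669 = 9441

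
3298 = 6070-2772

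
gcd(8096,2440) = 8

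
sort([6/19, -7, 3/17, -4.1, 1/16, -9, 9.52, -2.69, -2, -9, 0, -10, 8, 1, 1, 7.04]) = [-10, -9, -9, -7, -4.1, -2.69, -2, 0, 1/16, 3/17, 6/19, 1, 1, 7.04, 8, 9.52]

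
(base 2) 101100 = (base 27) 1h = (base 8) 54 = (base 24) 1k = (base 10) 44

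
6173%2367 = 1439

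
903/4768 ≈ 0.189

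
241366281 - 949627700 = -708261419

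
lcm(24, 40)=120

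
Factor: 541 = 541^1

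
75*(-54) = -4050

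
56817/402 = 141 + 45/134 ≈ 141.34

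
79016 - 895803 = -816787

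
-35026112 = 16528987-51555099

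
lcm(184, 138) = 552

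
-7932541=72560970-80493511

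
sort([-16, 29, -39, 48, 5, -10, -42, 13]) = [-42, -39, -16, -10, 5, 13, 29, 48]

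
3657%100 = 57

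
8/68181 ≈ 0.000117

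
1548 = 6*258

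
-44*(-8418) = 370392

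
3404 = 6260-2856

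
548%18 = 8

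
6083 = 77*79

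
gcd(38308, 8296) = 244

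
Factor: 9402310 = 2^1*5^1*137^1*6863^1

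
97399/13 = 7492+3/13 ≈ 7492.23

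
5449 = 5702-253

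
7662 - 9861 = -2199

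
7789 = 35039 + -27250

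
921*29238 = 26928198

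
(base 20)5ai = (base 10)2218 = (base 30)2ds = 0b100010101010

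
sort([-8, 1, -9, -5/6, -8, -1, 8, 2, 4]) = [-9, -8, -8, -1, -5/6, 1, 2, 4, 8]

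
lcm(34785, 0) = 0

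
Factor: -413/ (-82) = 2^ (-1)*7^1*41^ (-1)*59^1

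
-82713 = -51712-31001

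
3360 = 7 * 480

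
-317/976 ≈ -0.325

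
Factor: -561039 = -1 * 3^1 * 23^1 * 47^1 * 173^1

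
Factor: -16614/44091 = -1 * 2^1 * 3^(-1) * 13^1 * 23^(-1) = -26/69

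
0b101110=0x2e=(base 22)22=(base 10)46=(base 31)1f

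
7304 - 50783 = -43479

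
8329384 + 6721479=15050863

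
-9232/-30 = 307 + 11/15 ≈ 307.73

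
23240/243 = 95+155/243 ≈ 95.64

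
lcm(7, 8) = 56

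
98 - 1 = 97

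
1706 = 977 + 729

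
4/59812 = 1/14953 ≈ 0.0000669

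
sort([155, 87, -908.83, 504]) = [-908.83, 87, 155, 504]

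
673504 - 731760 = -58256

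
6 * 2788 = 16728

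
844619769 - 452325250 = 392294519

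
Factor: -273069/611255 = -1 * 3^2 * 5^(-1) * 30341^1 * 122251^(-1) 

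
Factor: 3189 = 3^1*1063^1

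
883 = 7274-6391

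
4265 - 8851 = -4586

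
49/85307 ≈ 0.000574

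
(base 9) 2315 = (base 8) 3263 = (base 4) 122303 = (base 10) 1715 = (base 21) 3ie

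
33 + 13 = 46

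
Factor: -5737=-1 * 5737^1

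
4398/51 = 86 + 4/17 ≈ 86.24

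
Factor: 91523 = 19^1*4817^1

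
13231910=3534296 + 9697614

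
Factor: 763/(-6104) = -1*2^(-3) = -1/8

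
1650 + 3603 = 5253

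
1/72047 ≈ 0.0000139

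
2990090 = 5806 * 515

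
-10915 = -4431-6484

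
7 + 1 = 8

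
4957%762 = 385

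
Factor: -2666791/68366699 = -1*137^(-1)*499027^(-1)*2666791^1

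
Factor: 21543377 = 103^1 * 209159^1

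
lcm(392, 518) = 14504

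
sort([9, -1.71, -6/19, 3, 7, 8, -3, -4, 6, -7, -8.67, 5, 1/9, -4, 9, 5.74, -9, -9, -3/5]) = [-9, -9, -8.67, -7, -4, -4, -3, -1.71, -3/5, -6/19, 1/9, 3, 5, 5.74, 6, 7, 8, 9, 9]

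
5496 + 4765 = 10261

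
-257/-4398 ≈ 0.0584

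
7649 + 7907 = 15556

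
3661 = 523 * 7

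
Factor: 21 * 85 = 3^1 * 5^1 * 7^1 * 17^1 = 1785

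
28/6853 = 4/979 ≈ 0.00409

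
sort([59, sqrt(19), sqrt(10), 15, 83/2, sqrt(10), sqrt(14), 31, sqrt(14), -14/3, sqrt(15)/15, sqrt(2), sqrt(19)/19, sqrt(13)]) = [-14/3, sqrt(19)/19, sqrt(15)/15, sqrt(2), sqrt(10), sqrt(10), sqrt(13), sqrt(14), sqrt(14), sqrt(19), 15, 31, 83/2, 59]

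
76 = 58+18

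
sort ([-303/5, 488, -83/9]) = [-303/5, -83/9, 488]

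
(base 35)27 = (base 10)77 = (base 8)115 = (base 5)302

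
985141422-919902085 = 65239337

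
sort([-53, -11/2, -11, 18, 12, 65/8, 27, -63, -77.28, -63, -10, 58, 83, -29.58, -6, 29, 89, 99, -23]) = [-77.28, -63, -63, -53, -29.58, -23, -11, -10, -6, -11/2, 65/8, 12, 18, 27, 29, 58, 83, 89, 99]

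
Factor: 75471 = 3^1*11^1*2287^1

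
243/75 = 81/25 = 3.24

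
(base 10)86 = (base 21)42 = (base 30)2q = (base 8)126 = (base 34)2i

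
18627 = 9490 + 9137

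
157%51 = 4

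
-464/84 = -5 - 11/21 ≈ -5.52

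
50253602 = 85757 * 586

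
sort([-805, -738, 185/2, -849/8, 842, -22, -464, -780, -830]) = [-830, -805, -780, -738, -464, -849/8, -22, 185/2, 842]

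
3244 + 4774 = 8018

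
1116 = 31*36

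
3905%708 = 365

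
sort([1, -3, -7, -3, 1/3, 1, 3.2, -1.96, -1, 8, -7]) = [-7, -7, -3, -3, -1.96, -1, 1/3, 1, 1, 3.2, 8]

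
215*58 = 12470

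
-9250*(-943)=8722750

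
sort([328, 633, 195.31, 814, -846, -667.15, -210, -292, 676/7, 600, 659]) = [-846, -667.15, -292, -210, 676/7, 195.31, 328, 600, 633, 659, 814]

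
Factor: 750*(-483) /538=-1*3^2*5^3*7^1*23^1*269^(-1)=-181125/269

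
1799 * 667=1199933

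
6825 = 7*975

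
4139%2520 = 1619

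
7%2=1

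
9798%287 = 40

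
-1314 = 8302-9616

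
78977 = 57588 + 21389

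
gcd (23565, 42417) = 4713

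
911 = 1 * 911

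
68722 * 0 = 0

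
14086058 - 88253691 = -74167633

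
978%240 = 18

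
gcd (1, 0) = 1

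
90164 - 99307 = -9143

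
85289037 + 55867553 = 141156590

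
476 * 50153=23872828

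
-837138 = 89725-926863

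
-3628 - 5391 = -9019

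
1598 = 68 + 1530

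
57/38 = 1 + 1/2 = 1.50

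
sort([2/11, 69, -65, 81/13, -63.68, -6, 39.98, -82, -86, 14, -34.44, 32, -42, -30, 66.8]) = [-86, -82, -65, -63.68, -42, -34.44, -30, -6, 2/11, 81/13, 14, 32, 39.98, 66.8, 69]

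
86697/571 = 151 + 476/571 ≈ 151.83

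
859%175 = 159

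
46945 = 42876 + 4069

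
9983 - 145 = 9838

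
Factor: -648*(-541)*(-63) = -1*2^3*3^6*7^1*541^1 = -22085784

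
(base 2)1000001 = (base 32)21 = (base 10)65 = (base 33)1w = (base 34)1v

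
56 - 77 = -21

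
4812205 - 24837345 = -20025140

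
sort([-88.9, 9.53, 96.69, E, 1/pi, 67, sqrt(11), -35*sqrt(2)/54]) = [-88.9, -35*sqrt(2)/54, 1/pi, E, sqrt(11), 9.53, 67, 96.69]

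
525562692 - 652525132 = -126962440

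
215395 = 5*43079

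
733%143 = 18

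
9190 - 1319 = 7871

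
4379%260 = 219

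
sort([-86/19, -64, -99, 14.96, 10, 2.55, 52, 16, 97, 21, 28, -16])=[-99, -64, -16, -86/19, 2.55, 10, 14.96, 16, 21, 28, 52, 97]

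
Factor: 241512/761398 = 2^2*3^1*11^(-1)*29^1*53^(-1)*347^1*653^(-1) = 120756/380699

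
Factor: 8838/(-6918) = -1 * 3^1 * 491^1 * 1153^(-1) = -1473/1153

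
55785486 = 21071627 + 34713859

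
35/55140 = 7/11028 ≈ 0.000635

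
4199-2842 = 1357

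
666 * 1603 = 1067598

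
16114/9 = 1790 + 4/9 ≈ 1790.44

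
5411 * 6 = 32466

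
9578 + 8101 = 17679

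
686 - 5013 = -4327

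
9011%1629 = 866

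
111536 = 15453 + 96083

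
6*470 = 2820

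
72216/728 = 99 + 18/91 ≈ 99.20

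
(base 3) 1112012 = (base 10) 1112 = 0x458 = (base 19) 31a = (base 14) 596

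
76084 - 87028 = -10944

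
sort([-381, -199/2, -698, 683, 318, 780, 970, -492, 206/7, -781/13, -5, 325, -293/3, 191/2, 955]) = [-698, -492, -381, -199/2, -293/3, -781/13, -5, 206/7, 191/2, 318, 325, 683, 780, 955, 970]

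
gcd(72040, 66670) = 10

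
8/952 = 1/119≈0.00840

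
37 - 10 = 27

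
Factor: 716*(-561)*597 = -1*2^2*3^2*11^1*17^1*179^1*199^1 = -239800572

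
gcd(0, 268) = 268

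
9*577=5193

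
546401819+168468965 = 714870784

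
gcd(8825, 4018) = 1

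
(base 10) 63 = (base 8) 77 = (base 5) 223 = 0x3f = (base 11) 58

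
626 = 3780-3154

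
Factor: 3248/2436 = 2^2*3^(-1) = 4/3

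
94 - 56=38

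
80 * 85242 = 6819360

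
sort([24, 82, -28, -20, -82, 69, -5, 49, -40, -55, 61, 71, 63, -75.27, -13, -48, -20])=[-82, -75.27, -55, -48, -40, -28, -20, -20, -13, -5, 24, 49, 61, 63, 69, 71, 82]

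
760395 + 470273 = 1230668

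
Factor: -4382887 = -1*4382887^1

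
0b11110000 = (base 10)240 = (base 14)132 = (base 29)88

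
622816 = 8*77852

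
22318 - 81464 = -59146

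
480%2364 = 480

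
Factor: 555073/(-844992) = -1*2^(-6)*3^(-4)*163^(-1)*555073^1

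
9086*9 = 81774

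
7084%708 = 4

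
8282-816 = 7466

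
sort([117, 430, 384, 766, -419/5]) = [-419/5, 117, 384, 430, 766]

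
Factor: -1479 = -1 * 3^1 * 17^1 * 29^1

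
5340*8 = 42720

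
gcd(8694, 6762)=966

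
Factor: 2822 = 2^1*17^1*83^1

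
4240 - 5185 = -945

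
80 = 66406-66326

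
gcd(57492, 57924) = 36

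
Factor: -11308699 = -1 * 43^1 * 181^1 * 1453^1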